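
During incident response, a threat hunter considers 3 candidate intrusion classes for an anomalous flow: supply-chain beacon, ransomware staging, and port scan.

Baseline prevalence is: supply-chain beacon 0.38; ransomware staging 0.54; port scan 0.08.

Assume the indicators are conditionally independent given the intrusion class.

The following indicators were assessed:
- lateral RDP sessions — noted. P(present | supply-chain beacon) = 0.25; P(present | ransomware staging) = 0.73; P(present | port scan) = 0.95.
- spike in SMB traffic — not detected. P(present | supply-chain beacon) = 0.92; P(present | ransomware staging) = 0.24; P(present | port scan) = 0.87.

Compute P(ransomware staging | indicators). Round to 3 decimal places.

By Bayes' rule with conditional independence, the unnormalized weight for each hypothesis is prior × ∏ likelihoods (using 1 − P(present | H) for each absent indicator):
  supply-chain beacon: 0.38 × 0.25 × (1 − 0.92) = 0.0076
  ransomware staging: 0.54 × 0.73 × (1 − 0.24) = 0.29959
  port scan: 0.08 × 0.95 × (1 − 0.87) = 0.00988
Marginal likelihood of the evidence = 0.31707.
P(ransomware staging | evidence) = 0.29959 / 0.31707 ≈ 0.945.

0.945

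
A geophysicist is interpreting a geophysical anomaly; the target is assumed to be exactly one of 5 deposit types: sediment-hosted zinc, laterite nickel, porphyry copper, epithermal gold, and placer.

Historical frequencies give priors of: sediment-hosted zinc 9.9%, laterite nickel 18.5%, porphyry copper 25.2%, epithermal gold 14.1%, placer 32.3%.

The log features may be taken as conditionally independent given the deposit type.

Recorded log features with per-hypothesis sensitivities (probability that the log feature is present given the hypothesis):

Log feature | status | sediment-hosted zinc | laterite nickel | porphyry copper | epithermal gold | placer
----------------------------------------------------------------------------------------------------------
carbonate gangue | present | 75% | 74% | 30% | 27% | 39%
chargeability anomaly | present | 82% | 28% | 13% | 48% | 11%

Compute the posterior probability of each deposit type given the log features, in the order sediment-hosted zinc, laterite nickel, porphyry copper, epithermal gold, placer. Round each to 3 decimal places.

For each hypothesis, the unnormalized posterior weight is prior × product of the log feature likelihoods:
  sediment-hosted zinc: 0.099 × 0.75 × 0.82 = 0.060885
  laterite nickel: 0.185 × 0.74 × 0.28 = 0.038332
  porphyry copper: 0.252 × 0.30 × 0.13 = 0.009828
  epithermal gold: 0.141 × 0.27 × 0.48 = 0.018274
  placer: 0.323 × 0.39 × 0.11 = 0.013857
Normalizing constant Z = 0.060885 + 0.038332 + 0.009828 + 0.018274 + 0.013857 = 0.14118.
P(sediment-hosted zinc | evidence) = 0.060885 / 0.14118 ≈ 0.431
P(laterite nickel | evidence) = 0.038332 / 0.14118 ≈ 0.272
P(porphyry copper | evidence) = 0.009828 / 0.14118 ≈ 0.070
P(epithermal gold | evidence) = 0.018274 / 0.14118 ≈ 0.129
P(placer | evidence) = 0.013857 / 0.14118 ≈ 0.098

0.431, 0.272, 0.070, 0.129, 0.098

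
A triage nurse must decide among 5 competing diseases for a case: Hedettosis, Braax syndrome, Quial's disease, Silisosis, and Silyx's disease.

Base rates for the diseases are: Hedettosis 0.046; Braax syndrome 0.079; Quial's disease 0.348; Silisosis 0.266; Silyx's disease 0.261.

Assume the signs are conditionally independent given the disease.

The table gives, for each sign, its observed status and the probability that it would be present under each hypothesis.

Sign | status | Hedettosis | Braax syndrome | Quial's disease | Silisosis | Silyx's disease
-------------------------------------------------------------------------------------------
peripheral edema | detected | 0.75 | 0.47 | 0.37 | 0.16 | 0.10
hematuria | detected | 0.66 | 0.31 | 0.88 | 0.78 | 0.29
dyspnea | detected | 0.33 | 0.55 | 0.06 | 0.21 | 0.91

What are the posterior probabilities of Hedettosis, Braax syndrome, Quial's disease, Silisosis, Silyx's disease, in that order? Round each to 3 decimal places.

Multiply each prior by the joint likelihood of the sign pattern:
  Hedettosis: 0.046 × 0.75 × 0.66 × 0.33 = 0.0075141
  Braax syndrome: 0.079 × 0.47 × 0.31 × 0.55 = 0.0063307
  Quial's disease: 0.348 × 0.37 × 0.88 × 0.06 = 0.0067985
  Silisosis: 0.266 × 0.16 × 0.78 × 0.21 = 0.0069713
  Silyx's disease: 0.261 × 0.10 × 0.29 × 0.91 = 0.0068878
Normalizing constant Z = 0.0075141 + 0.0063307 + 0.0067985 + 0.0069713 + 0.0068878 = 0.034502.
P(Hedettosis | evidence) = 0.0075141 / 0.034502 ≈ 0.218
P(Braax syndrome | evidence) = 0.0063307 / 0.034502 ≈ 0.183
P(Quial's disease | evidence) = 0.0067985 / 0.034502 ≈ 0.197
P(Silisosis | evidence) = 0.0069713 / 0.034502 ≈ 0.202
P(Silyx's disease | evidence) = 0.0068878 / 0.034502 ≈ 0.200

0.218, 0.183, 0.197, 0.202, 0.200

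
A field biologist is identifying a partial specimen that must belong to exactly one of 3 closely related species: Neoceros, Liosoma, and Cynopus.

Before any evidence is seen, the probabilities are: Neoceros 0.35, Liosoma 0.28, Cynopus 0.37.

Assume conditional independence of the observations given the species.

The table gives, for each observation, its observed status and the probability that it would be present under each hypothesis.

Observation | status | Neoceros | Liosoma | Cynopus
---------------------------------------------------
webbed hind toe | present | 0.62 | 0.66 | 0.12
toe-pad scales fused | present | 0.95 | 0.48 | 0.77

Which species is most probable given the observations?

Neoceros

For each hypothesis, the unnormalized posterior weight is prior × product of the observation likelihoods:
  Neoceros: 0.35 × 0.62 × 0.95 = 0.20615
  Liosoma: 0.28 × 0.66 × 0.48 = 0.088704
  Cynopus: 0.37 × 0.12 × 0.77 = 0.034188
Marginal likelihood of the evidence = 0.32904.
P(Neoceros | evidence) ≈ 0.20615 / 0.32904 ≈ 0.627
P(Liosoma | evidence) ≈ 0.088704 / 0.32904 ≈ 0.270
P(Cynopus | evidence) ≈ 0.034188 / 0.32904 ≈ 0.104
The largest is 0.627, so Neoceros is most probable.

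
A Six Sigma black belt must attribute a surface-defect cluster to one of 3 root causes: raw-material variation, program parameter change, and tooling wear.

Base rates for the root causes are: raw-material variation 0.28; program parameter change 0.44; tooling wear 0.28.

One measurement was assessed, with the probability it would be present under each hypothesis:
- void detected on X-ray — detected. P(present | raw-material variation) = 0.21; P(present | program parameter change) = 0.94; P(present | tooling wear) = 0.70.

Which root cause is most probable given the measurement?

For each hypothesis, the unnormalized posterior weight is prior × likelihood:
  raw-material variation: 0.28 × 0.21 = 0.0588
  program parameter change: 0.44 × 0.94 = 0.4136
  tooling wear: 0.28 × 0.70 = 0.196
The unnormalized weights sum to 0.6684.
P(raw-material variation | evidence) ≈ 0.0588 / 0.6684 ≈ 0.088
P(program parameter change | evidence) ≈ 0.4136 / 0.6684 ≈ 0.619
P(tooling wear | evidence) ≈ 0.196 / 0.6684 ≈ 0.293
The largest is 0.619, so program parameter change is most probable.

program parameter change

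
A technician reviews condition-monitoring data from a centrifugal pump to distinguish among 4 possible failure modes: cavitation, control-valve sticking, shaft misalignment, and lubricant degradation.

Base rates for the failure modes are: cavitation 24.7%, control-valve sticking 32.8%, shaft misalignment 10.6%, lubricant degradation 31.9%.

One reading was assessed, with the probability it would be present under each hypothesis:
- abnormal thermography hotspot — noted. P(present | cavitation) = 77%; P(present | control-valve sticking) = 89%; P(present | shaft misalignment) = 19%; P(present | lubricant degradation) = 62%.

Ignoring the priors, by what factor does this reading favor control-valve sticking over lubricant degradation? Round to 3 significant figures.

Likelihood of this reading under each hypothesis:
  control-valve sticking: 0.89
  lubricant degradation: 0.62
Bayes factor = 0.89 / 0.62 ≈ 1.44

1.44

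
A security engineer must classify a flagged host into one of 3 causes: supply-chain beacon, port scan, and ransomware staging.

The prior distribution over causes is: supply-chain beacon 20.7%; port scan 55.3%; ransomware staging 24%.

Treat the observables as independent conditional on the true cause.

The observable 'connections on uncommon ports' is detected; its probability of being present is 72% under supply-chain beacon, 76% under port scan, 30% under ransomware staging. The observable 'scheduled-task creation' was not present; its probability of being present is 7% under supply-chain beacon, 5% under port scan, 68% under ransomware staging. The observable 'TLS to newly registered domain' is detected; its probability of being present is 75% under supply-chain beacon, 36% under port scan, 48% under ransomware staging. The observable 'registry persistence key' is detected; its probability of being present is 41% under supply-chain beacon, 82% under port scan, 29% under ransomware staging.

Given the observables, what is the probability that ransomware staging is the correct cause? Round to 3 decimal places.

0.020

By Bayes' rule with conditional independence, the unnormalized weight for each hypothesis is prior × ∏ likelihoods (using 1 − P(present | H) for each absent observable):
  supply-chain beacon: 0.207 × 0.72 × (1 − 0.07) × 0.75 × 0.41 = 0.042622
  port scan: 0.553 × 0.76 × (1 − 0.05) × 0.36 × 0.82 = 0.11786
  ransomware staging: 0.240 × 0.30 × (1 − 0.68) × 0.48 × 0.29 = 0.0032072
Marginal likelihood of the evidence = 0.16369.
P(ransomware staging | evidence) = 0.0032072 / 0.16369 ≈ 0.020.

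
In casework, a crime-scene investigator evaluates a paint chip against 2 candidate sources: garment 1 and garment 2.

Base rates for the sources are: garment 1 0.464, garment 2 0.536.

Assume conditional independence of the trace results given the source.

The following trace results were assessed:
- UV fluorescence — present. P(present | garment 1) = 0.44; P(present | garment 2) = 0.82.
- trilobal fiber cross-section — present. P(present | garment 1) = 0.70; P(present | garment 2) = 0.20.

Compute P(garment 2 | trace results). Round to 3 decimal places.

0.381

For each hypothesis, the unnormalized posterior weight is prior × product of the trace result likelihoods:
  garment 1: 0.464 × 0.44 × 0.70 = 0.14291
  garment 2: 0.536 × 0.82 × 0.20 = 0.087904
The unnormalized weights sum to 0.23082.
P(garment 2 | evidence) = 0.087904 / 0.23082 ≈ 0.381.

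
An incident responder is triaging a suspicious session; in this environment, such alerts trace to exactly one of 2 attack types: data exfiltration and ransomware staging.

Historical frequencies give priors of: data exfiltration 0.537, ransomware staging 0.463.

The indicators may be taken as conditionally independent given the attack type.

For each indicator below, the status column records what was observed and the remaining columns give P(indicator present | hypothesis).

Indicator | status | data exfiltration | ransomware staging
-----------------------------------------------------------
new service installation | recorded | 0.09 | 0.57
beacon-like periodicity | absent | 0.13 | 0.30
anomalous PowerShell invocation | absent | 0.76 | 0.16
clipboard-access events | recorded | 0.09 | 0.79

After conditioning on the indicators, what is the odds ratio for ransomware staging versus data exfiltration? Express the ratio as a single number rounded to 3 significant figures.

Unnormalized posterior weight (prior times the indicator likelihoods) for each of the two hypotheses (using 1 − P(present | H) for each absent indicator):
  ransomware staging: 0.463 × 0.57 × (1 − 0.30) × (1 − 0.16) × 0.79 = 0.12259
  data exfiltration: 0.537 × 0.09 × (1 − 0.13) × (1 − 0.76) × 0.09 = 0.00090822
Odds(ransomware staging : data exfiltration) = 0.12259 / 0.00090822 ≈ 135.

135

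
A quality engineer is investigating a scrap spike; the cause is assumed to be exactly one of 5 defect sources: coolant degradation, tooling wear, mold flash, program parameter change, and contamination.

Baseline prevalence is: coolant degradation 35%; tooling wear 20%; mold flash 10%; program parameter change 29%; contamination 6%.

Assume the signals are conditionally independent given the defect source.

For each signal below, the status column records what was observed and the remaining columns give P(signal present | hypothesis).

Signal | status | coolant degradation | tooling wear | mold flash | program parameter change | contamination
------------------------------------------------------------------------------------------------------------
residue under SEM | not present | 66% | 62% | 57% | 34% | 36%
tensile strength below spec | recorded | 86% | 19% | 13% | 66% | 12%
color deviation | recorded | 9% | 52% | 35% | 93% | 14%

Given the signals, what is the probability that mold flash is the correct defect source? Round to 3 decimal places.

For each hypothesis, the unnormalized posterior weight is prior × product of the signal likelihoods (using 1 − P(present | H) for each absent signal):
  coolant degradation: 0.35 × (1 − 0.66) × 0.86 × 0.09 = 0.0092106
  tooling wear: 0.20 × (1 − 0.62) × 0.19 × 0.52 = 0.0075088
  mold flash: 0.10 × (1 − 0.57) × 0.13 × 0.35 = 0.0019565
  program parameter change: 0.29 × (1 − 0.34) × 0.66 × 0.93 = 0.11748
  contamination: 0.06 × (1 − 0.36) × 0.12 × 0.14 = 0.00064512
Marginal likelihood of the evidence = 0.1368.
P(mold flash | evidence) = 0.0019565 / 0.1368 ≈ 0.014.

0.014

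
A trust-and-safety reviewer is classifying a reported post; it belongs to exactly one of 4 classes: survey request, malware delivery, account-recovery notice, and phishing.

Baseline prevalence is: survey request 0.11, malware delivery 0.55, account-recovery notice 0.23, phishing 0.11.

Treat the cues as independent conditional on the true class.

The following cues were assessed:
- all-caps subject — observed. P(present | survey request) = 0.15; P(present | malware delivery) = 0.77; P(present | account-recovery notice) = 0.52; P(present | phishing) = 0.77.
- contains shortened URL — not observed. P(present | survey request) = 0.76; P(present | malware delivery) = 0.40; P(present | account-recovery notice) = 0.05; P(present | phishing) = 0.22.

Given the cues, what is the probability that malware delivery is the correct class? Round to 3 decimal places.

0.580

For each hypothesis, the unnormalized posterior weight is prior × product of the cue likelihoods (using 1 − P(present | H) for each absent cue):
  survey request: 0.11 × 0.15 × (1 − 0.76) = 0.00396
  malware delivery: 0.55 × 0.77 × (1 − 0.40) = 0.2541
  account-recovery notice: 0.23 × 0.52 × (1 − 0.05) = 0.11362
  phishing: 0.11 × 0.77 × (1 − 0.22) = 0.066066
Marginal likelihood of the evidence = 0.43775.
P(malware delivery | evidence) = 0.2541 / 0.43775 ≈ 0.580.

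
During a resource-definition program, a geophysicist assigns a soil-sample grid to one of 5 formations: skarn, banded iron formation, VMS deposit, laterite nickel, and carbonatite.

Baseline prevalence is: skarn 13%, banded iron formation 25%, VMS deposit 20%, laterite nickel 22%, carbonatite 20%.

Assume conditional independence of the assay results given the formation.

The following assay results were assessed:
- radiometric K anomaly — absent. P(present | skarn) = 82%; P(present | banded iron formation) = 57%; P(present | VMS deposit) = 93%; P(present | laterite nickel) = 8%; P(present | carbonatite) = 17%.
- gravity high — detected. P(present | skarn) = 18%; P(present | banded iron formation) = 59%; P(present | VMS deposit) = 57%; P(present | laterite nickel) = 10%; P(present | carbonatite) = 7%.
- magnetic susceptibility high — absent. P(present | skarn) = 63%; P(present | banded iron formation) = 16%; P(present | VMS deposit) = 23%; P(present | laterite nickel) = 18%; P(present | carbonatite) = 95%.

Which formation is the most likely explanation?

banded iron formation

By Bayes' rule with conditional independence, the unnormalized weight for each hypothesis is prior × ∏ likelihoods (using 1 − P(present | H) for each absent assay result):
  skarn: 0.13 × (1 − 0.82) × 0.18 × (1 − 0.63) = 0.0015584
  banded iron formation: 0.25 × (1 − 0.57) × 0.59 × (1 − 0.16) = 0.053277
  VMS deposit: 0.20 × (1 − 0.93) × 0.57 × (1 − 0.23) = 0.0061446
  laterite nickel: 0.22 × (1 − 0.08) × 0.10 × (1 − 0.18) = 0.016597
  carbonatite: 0.20 × (1 − 0.17) × 0.07 × (1 − 0.95) = 0.000581
The unnormalized weights sum to 0.078158.
P(skarn | evidence) ≈ 0.0015584 / 0.078158 ≈ 0.020
P(banded iron formation | evidence) ≈ 0.053277 / 0.078158 ≈ 0.682
P(VMS deposit | evidence) ≈ 0.0061446 / 0.078158 ≈ 0.079
P(laterite nickel | evidence) ≈ 0.016597 / 0.078158 ≈ 0.212
P(carbonatite | evidence) ≈ 0.000581 / 0.078158 ≈ 0.007
The largest is 0.682, so banded iron formation is most probable.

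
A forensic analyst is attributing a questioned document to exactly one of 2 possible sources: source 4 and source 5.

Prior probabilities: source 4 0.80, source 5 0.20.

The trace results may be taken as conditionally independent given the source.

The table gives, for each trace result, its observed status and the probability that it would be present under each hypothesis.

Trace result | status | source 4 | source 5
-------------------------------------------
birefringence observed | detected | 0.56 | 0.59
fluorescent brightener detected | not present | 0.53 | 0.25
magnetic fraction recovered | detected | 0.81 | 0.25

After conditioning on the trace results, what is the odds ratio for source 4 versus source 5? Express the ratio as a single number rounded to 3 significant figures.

7.71

Posterior odds equal prior odds times the likelihood ratio; only the two competing hypotheses matter (using 1 − P(present | H) for each absent trace result).
  source 4: 0.80 × 0.56 × (1 − 0.53) × 0.81 = 0.17055
  source 5: 0.20 × 0.59 × (1 − 0.25) × 0.25 = 0.022125
Odds(source 4 : source 5) = 0.17055 / 0.022125 ≈ 7.71.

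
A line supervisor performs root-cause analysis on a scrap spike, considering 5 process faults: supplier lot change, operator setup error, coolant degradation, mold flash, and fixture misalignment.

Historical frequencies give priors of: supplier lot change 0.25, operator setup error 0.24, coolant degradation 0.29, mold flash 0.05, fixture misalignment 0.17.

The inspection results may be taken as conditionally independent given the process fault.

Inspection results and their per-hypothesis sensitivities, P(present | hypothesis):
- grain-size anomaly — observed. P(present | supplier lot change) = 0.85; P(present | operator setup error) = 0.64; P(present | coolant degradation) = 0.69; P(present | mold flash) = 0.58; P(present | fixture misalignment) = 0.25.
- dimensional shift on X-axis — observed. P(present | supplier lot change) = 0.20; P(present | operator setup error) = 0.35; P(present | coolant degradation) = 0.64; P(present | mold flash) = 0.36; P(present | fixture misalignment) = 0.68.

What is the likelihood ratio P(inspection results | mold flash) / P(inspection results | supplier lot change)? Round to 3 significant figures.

The Bayes factor is the ratio of the joint likelihoods of the inspection result pattern under the two hypotheses.
  mold flash: 0.58 × 0.36 = 0.2088
  supplier lot change: 0.85 × 0.20 = 0.17
Bayes factor = 0.2088 / 0.17 ≈ 1.23

1.23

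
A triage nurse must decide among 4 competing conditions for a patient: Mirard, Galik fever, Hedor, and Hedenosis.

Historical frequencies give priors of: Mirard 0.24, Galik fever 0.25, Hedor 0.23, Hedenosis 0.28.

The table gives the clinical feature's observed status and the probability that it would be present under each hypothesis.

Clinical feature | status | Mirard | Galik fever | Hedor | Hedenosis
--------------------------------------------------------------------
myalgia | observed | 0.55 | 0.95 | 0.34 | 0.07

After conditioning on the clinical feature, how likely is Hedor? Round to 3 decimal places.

0.167

Multiply each prior by the likelihood of the clinical feature:
  Mirard: 0.24 × 0.55 = 0.132
  Galik fever: 0.25 × 0.95 = 0.2375
  Hedor: 0.23 × 0.34 = 0.0782
  Hedenosis: 0.28 × 0.07 = 0.0196
Marginal likelihood of the evidence = 0.4673.
P(Hedor | evidence) = 0.0782 / 0.4673 ≈ 0.167.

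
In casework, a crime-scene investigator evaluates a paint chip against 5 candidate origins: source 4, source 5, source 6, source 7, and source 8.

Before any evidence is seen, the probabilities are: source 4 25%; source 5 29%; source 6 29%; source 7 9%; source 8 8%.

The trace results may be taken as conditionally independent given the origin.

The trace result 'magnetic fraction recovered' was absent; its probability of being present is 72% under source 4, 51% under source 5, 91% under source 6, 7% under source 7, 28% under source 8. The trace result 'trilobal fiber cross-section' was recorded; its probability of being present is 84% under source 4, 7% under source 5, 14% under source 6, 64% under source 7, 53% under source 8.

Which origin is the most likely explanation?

source 4

By Bayes' rule with conditional independence, the unnormalized weight for each hypothesis is prior × ∏ likelihoods (using 1 − P(present | H) for each absent trace result):
  source 4: 0.25 × (1 − 0.72) × 0.84 = 0.0588
  source 5: 0.29 × (1 − 0.51) × 0.07 = 0.009947
  source 6: 0.29 × (1 − 0.91) × 0.14 = 0.003654
  source 7: 0.09 × (1 − 0.07) × 0.64 = 0.053568
  source 8: 0.08 × (1 − 0.28) × 0.53 = 0.030528
The unnormalized weights sum to 0.1565.
P(source 4 | evidence) ≈ 0.0588 / 0.1565 ≈ 0.376
P(source 5 | evidence) ≈ 0.009947 / 0.1565 ≈ 0.064
P(source 6 | evidence) ≈ 0.003654 / 0.1565 ≈ 0.023
P(source 7 | evidence) ≈ 0.053568 / 0.1565 ≈ 0.342
P(source 8 | evidence) ≈ 0.030528 / 0.1565 ≈ 0.195
The largest is 0.376, so source 4 is most probable.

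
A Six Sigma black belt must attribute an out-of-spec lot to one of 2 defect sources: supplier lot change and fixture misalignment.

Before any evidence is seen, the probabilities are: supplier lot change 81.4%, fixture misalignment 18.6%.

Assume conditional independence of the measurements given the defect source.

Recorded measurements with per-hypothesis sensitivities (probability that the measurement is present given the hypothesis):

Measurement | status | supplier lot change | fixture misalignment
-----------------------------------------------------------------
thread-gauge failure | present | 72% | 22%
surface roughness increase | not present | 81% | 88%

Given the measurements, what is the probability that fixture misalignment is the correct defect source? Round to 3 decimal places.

For each hypothesis, the unnormalized posterior weight is prior × product of the measurement likelihoods (using 1 − P(present | H) for each absent measurement):
  supplier lot change: 0.814 × 0.72 × (1 − 0.81) = 0.11136
  fixture misalignment: 0.186 × 0.22 × (1 − 0.88) = 0.0049104
Marginal likelihood of the evidence = 0.11627.
P(fixture misalignment | evidence) = 0.0049104 / 0.11627 ≈ 0.042.

0.042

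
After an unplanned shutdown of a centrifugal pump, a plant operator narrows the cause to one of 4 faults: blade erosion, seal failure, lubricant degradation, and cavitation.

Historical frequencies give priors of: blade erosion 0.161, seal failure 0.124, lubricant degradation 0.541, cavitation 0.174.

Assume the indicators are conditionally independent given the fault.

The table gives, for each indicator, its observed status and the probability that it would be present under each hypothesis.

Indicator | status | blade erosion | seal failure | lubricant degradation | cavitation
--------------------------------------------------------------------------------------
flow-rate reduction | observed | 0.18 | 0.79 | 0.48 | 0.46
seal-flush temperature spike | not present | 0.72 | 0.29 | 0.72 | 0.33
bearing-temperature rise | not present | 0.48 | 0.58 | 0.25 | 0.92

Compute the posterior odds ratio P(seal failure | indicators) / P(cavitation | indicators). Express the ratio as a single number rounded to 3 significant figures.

Posterior odds equal prior odds times the likelihood ratio; only the two competing hypotheses matter (using 1 − P(present | H) for each absent indicator).
  seal failure: 0.124 × 0.79 × (1 − 0.29) × (1 − 0.58) = 0.029212
  cavitation: 0.174 × 0.46 × (1 − 0.33) × (1 − 0.92) = 0.0042901
Odds(seal failure : cavitation) = 0.029212 / 0.0042901 ≈ 6.81.

6.81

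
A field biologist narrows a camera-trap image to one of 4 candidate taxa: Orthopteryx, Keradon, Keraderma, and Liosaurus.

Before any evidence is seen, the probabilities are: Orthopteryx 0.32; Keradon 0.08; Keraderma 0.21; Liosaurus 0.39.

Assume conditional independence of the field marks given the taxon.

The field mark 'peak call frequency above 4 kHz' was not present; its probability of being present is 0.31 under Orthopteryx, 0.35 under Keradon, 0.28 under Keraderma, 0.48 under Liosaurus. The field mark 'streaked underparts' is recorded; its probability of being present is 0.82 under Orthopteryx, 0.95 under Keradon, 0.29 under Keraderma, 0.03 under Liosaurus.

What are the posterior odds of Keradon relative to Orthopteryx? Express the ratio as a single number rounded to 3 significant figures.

The normalizing constant cancels in an odds ratio, so compute prior × likelihood for the two hypotheses only (using 1 − P(present | H) for each absent field mark):
  Keradon: 0.08 × (1 − 0.35) × 0.95 = 0.0494
  Orthopteryx: 0.32 × (1 − 0.31) × 0.82 = 0.18106
Odds(Keradon : Orthopteryx) = 0.0494 / 0.18106 ≈ 0.273.

0.273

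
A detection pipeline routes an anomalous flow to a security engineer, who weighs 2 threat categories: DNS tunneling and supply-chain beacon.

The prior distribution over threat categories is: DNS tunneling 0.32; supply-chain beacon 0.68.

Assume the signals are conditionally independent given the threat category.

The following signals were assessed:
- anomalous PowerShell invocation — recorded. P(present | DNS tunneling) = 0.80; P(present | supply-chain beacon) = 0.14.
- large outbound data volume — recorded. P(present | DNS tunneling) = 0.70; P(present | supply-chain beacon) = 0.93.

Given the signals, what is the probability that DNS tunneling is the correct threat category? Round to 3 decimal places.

For each hypothesis, the unnormalized posterior weight is prior × product of the signal likelihoods:
  DNS tunneling: 0.32 × 0.80 × 0.70 = 0.1792
  supply-chain beacon: 0.68 × 0.14 × 0.93 = 0.088536
The unnormalized weights sum to 0.26774.
P(DNS tunneling | evidence) = 0.1792 / 0.26774 ≈ 0.669.

0.669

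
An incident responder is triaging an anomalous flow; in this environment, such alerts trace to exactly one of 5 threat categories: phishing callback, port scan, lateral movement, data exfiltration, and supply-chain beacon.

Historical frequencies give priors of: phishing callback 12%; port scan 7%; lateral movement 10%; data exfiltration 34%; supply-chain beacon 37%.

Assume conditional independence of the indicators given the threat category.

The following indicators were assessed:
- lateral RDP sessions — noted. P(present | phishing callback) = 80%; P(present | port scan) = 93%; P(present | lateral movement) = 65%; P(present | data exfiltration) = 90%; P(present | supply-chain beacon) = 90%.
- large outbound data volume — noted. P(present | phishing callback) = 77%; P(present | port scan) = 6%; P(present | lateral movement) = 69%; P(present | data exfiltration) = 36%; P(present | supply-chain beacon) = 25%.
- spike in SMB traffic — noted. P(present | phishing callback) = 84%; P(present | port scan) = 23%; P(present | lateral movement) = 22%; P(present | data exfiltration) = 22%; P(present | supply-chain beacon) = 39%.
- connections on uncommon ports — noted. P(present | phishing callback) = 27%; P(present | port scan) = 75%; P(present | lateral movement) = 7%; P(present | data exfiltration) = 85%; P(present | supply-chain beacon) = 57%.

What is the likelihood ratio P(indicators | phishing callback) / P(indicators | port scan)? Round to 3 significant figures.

14.5

Joint likelihood of the indicator pattern under each hypothesis:
  phishing callback: 0.80 × 0.77 × 0.84 × 0.27 = 0.13971
  port scan: 0.93 × 0.06 × 0.23 × 0.75 = 0.0096255
Bayes factor = 0.13971 / 0.0096255 ≈ 14.5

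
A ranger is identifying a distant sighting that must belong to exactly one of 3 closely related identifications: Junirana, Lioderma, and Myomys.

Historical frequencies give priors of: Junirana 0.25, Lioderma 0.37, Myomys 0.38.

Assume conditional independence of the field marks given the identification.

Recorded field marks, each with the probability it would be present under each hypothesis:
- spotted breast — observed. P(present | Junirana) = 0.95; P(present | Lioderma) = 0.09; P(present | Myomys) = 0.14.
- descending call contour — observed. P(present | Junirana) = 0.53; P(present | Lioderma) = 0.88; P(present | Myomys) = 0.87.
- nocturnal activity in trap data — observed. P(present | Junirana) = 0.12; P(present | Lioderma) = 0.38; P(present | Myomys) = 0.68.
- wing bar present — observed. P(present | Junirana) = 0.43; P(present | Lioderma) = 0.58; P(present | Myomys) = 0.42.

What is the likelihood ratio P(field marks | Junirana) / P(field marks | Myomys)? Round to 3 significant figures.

0.747

Joint likelihood of the field mark pattern under each hypothesis:
  Junirana: 0.95 × 0.53 × 0.12 × 0.43 = 0.025981
  Myomys: 0.14 × 0.87 × 0.68 × 0.42 = 0.034786
Bayes factor = 0.025981 / 0.034786 ≈ 0.747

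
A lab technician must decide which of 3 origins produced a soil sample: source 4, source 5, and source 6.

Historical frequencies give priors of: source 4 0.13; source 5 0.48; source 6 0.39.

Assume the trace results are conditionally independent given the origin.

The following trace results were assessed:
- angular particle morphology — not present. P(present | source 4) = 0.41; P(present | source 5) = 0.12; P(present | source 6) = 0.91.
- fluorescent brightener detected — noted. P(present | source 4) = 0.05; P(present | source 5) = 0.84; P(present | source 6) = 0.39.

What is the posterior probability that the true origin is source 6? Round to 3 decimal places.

0.037

By Bayes' rule with conditional independence, the unnormalized weight for each hypothesis is prior × ∏ likelihoods (using 1 − P(present | H) for each absent trace result):
  source 4: 0.13 × (1 − 0.41) × 0.05 = 0.003835
  source 5: 0.48 × (1 − 0.12) × 0.84 = 0.35482
  source 6: 0.39 × (1 − 0.91) × 0.39 = 0.013689
Marginal likelihood of the evidence = 0.37234.
P(source 6 | evidence) = 0.013689 / 0.37234 ≈ 0.037.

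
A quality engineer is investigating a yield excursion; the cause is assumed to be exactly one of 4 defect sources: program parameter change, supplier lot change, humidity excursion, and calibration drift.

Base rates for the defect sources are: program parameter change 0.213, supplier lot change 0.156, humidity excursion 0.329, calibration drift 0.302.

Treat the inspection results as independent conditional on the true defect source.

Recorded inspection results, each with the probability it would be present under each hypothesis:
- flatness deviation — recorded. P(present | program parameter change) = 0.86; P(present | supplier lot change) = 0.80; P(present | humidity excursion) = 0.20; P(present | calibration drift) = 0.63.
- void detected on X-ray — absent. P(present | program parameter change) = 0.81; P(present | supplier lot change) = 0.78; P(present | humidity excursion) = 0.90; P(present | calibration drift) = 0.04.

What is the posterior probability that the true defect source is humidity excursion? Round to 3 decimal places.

0.026

For each hypothesis, the unnormalized posterior weight is prior × product of the inspection result likelihoods (using 1 − P(present | H) for each absent inspection result):
  program parameter change: 0.213 × 0.86 × (1 − 0.81) = 0.034804
  supplier lot change: 0.156 × 0.80 × (1 − 0.78) = 0.027456
  humidity excursion: 0.329 × 0.20 × (1 − 0.90) = 0.00658
  calibration drift: 0.302 × 0.63 × (1 − 0.04) = 0.18265
The unnormalized weights sum to 0.25149.
P(humidity excursion | evidence) = 0.00658 / 0.25149 ≈ 0.026.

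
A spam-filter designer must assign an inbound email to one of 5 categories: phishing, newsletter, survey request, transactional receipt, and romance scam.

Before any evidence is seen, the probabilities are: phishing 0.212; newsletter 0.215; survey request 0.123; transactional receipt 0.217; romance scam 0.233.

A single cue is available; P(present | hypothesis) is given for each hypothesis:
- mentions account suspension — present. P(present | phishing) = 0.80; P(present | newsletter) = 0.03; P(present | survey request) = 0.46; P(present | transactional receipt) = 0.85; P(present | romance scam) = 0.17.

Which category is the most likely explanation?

transactional receipt

Multiply each prior by the likelihood of the cue:
  phishing: 0.212 × 0.80 = 0.1696
  newsletter: 0.215 × 0.03 = 0.00645
  survey request: 0.123 × 0.46 = 0.05658
  transactional receipt: 0.217 × 0.85 = 0.18445
  romance scam: 0.233 × 0.17 = 0.03961
Marginal likelihood of the evidence = 0.45669.
P(phishing | evidence) ≈ 0.1696 / 0.45669 ≈ 0.371
P(newsletter | evidence) ≈ 0.00645 / 0.45669 ≈ 0.014
P(survey request | evidence) ≈ 0.05658 / 0.45669 ≈ 0.124
P(transactional receipt | evidence) ≈ 0.18445 / 0.45669 ≈ 0.404
P(romance scam | evidence) ≈ 0.03961 / 0.45669 ≈ 0.087
The largest is 0.404, so transactional receipt is most probable.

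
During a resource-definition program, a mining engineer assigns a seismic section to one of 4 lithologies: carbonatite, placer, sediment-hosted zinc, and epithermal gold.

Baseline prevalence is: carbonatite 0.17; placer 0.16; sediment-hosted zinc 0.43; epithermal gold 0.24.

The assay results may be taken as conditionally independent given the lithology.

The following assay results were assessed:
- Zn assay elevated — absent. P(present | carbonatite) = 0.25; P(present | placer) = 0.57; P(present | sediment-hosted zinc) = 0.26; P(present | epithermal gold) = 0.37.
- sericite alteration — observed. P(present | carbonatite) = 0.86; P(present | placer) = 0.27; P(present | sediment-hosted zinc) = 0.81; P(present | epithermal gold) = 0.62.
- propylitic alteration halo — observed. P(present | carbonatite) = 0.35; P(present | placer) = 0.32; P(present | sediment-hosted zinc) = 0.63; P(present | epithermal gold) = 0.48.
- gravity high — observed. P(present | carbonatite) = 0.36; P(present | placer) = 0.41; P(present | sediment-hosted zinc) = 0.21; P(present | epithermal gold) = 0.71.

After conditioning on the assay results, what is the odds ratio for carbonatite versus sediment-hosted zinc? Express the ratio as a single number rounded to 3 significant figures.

The normalizing constant cancels in an odds ratio, so compute prior × likelihood for the two hypotheses only (using 1 − P(present | H) for each absent assay result):
  carbonatite: 0.17 × (1 − 0.25) × 0.86 × 0.35 × 0.36 = 0.013816
  sediment-hosted zinc: 0.43 × (1 − 0.26) × 0.81 × 0.63 × 0.21 = 0.034099
Posterior odds = 0.013816 / 0.034099 ≈ 0.405.

0.405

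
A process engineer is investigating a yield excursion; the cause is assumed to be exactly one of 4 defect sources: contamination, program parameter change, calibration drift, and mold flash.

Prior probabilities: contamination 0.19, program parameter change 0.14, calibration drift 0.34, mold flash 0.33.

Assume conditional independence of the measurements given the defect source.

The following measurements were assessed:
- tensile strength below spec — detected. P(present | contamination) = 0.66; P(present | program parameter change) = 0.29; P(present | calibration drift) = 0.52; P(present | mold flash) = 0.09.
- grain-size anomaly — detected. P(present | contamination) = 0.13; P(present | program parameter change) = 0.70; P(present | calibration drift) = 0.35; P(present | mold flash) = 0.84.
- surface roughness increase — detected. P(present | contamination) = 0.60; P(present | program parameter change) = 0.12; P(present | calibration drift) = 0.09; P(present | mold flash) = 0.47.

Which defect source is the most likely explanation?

For each hypothesis, the unnormalized posterior weight is prior × product of the measurement likelihoods:
  contamination: 0.19 × 0.66 × 0.13 × 0.60 = 0.0097812
  program parameter change: 0.14 × 0.29 × 0.70 × 0.12 = 0.0034104
  calibration drift: 0.34 × 0.52 × 0.35 × 0.09 = 0.0055692
  mold flash: 0.33 × 0.09 × 0.84 × 0.47 = 0.011726
The unnormalized weights sum to 0.030486.
P(contamination | evidence) ≈ 0.0097812 / 0.030486 ≈ 0.321
P(program parameter change | evidence) ≈ 0.0034104 / 0.030486 ≈ 0.112
P(calibration drift | evidence) ≈ 0.0055692 / 0.030486 ≈ 0.183
P(mold flash | evidence) ≈ 0.011726 / 0.030486 ≈ 0.385
The largest is 0.385, so mold flash is most probable.

mold flash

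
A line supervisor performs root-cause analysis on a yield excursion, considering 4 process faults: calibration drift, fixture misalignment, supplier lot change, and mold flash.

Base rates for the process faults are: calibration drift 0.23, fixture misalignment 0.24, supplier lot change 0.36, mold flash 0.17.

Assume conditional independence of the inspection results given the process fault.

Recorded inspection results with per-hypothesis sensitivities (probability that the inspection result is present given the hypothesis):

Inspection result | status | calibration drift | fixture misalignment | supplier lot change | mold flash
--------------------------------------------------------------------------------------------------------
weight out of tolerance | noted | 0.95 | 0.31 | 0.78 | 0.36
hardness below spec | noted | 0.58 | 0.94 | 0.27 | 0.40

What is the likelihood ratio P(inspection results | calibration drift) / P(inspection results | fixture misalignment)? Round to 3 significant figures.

Joint likelihood of the inspection result pattern under each hypothesis:
  calibration drift: 0.95 × 0.58 = 0.551
  fixture misalignment: 0.31 × 0.94 = 0.2914
Bayes factor = 0.551 / 0.2914 ≈ 1.89

1.89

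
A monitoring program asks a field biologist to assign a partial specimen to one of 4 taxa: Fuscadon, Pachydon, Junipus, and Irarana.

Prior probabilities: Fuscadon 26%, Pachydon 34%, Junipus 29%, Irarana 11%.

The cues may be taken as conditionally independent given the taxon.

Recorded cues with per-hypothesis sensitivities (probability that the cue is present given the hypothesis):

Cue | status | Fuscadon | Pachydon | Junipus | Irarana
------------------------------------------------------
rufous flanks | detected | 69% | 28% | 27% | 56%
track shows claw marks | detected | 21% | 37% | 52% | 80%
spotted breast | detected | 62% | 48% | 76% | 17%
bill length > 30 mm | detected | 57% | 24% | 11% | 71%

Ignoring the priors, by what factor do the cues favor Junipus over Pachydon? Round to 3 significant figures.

0.983

Take the product of per-cue likelihoods under each hypothesis, then divide.
  Junipus: 0.27 × 0.52 × 0.76 × 0.11 = 0.011737
  Pachydon: 0.28 × 0.37 × 0.48 × 0.24 = 0.011935
Bayes factor = 0.011737 / 0.011935 ≈ 0.983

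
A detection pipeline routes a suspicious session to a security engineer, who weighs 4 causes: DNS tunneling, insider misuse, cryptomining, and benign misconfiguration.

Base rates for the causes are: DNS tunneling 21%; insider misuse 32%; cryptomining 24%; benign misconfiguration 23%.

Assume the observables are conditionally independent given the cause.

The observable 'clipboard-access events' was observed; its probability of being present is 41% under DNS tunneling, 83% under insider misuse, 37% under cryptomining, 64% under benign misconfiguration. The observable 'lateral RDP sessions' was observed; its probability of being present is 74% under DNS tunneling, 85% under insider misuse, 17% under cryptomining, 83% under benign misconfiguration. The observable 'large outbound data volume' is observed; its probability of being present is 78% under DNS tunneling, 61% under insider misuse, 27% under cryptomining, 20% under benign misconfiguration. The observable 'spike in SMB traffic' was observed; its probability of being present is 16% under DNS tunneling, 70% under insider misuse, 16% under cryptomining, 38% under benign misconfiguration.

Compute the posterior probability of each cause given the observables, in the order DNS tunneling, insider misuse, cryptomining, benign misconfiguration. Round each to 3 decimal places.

0.070, 0.843, 0.006, 0.081

For each hypothesis, the unnormalized posterior weight is prior × product of the observable likelihoods:
  DNS tunneling: 0.21 × 0.41 × 0.74 × 0.78 × 0.16 = 0.0079515
  insider misuse: 0.32 × 0.83 × 0.85 × 0.61 × 0.70 = 0.0964
  cryptomining: 0.24 × 0.37 × 0.17 × 0.27 × 0.16 = 0.00065215
  benign misconfiguration: 0.23 × 0.64 × 0.83 × 0.20 × 0.38 = 0.0092854
Marginal likelihood of the evidence = 0.11429.
P(DNS tunneling | evidence) = 0.0079515 / 0.11429 ≈ 0.070
P(insider misuse | evidence) = 0.0964 / 0.11429 ≈ 0.843
P(cryptomining | evidence) = 0.00065215 / 0.11429 ≈ 0.006
P(benign misconfiguration | evidence) = 0.0092854 / 0.11429 ≈ 0.081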